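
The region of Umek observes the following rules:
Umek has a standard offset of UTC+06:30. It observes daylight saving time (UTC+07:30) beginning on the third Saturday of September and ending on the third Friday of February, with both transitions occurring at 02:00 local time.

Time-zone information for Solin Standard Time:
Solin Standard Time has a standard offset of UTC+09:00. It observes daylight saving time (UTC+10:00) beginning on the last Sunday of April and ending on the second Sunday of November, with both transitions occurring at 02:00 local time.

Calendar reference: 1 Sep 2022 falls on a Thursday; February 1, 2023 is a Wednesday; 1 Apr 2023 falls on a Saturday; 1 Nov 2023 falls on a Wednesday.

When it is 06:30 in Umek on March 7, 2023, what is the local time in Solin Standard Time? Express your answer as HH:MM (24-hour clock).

09:00

1 September 2022 is a Thursday, so the first Saturday is September 3 and the third is September 17.
1 February 2023 is a Wednesday, so the first Friday is February 3 and the third is February 17.
March 7, 2023 is outside the daylight-saving period (17 September 2022 – 17 February 2023), so Umek is on standard time, UTC+06:30.
06:30 Umek − 6h30m = 00:00 UTC.
1 April 2023 is a Saturday, so Sundays fall on 2, 9, 16, 23, 30; the last is April 30.
1 November 2023 is a Wednesday, so the first Sunday is November 5 and the second is November 12.
At the standard offset (UTC+09:00), 00:00 UTC + 9h = 09:00 Solin Standard Time standard time.
The standard-time date in Solin Standard Time, March 7, 2023, does not fall between 30 April and 12 November, so daylight saving is not in effect and Solin Standard Time is at UTC+09:00.
00:00 UTC + 9h = 09:00 Solin Standard Time.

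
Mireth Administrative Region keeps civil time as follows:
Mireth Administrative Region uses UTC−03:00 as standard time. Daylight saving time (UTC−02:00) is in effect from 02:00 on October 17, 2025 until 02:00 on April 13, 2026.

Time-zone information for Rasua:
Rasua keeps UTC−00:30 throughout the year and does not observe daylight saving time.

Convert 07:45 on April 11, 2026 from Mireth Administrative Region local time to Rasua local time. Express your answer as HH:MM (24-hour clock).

09:15

April 11, 2026 falls between 17 October 2025 and 13 April 2026, so daylight saving is in effect and Mireth Administrative Region is at UTC−02:00.
07:45 Mireth Administrative Region + 2h = 09:45 UTC.
Rasua stays on UTC−00:30 all year.
09:45 UTC − 0h30m = 09:15 Rasua.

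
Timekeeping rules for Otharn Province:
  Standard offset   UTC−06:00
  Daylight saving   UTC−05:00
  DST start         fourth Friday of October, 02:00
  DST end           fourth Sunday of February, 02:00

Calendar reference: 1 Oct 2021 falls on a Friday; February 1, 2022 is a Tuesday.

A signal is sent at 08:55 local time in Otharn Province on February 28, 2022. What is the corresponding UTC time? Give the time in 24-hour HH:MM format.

1 October 2021 is a Friday, so the first Friday is October 1 and the fourth is October 22.
1 February 2022 is a Tuesday, so the first Sunday is February 6 and the fourth is February 27.
Daylight saving runs 22 October 2021 – 27 February 2022; February 28, 2022 is outside that window, so Otharn Province is on standard time at UTC−06:00.
08:55 local + 6h = 14:55 UTC.

14:55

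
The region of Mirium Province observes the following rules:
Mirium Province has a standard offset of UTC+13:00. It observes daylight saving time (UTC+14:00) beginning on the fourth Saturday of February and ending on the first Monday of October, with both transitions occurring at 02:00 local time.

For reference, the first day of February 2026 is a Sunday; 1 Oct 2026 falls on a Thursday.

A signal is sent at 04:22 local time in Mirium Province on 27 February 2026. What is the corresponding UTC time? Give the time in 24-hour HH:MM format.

1 February 2026 is a Sunday, so the first Saturday is February 7 and the fourth is February 28.
1 October 2026 is a Thursday, so the first Monday is October 5.
27 February 2026 does not fall between 28 February and 5 October, so daylight saving is not in effect and Mirium Province is at UTC+13:00.
04:22 local − 13h = 15:22 UTC (rolling into the previous day, 26 February 2026).

15:22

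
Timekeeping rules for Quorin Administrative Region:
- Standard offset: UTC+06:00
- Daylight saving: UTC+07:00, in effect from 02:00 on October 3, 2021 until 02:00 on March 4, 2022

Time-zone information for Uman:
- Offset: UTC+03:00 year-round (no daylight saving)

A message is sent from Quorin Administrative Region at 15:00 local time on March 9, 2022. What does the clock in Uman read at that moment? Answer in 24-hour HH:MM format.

12:00

March 9, 2022 does not fall between 3 October 2021 and 4 March 2022, so daylight saving is not in effect and Quorin Administrative Region is at UTC+06:00.
15:00 Quorin Administrative Region − 6h = 09:00 UTC.
Uman stays on UTC+03:00 all year.
09:00 UTC + 3h = 12:00 Uman.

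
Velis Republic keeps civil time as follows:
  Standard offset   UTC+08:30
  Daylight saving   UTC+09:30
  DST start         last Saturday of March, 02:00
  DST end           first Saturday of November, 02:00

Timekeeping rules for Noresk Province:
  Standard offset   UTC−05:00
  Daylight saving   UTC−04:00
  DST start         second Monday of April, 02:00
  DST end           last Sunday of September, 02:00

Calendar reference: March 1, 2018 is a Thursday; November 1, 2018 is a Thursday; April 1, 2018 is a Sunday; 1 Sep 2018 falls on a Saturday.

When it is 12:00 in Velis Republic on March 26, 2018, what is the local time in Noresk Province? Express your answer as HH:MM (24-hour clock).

22:30

1 March 2018 is a Thursday, so Saturdays fall on 3, 10, 17, 24, 31; the last is March 31.
1 November 2018 is a Thursday, so the first Saturday is November 3.
March 26, 2018 is outside the daylight-saving period (31 March – 3 November), so Velis Republic is on standard time, UTC+08:30.
12:00 Velis Republic − 8h30m = 03:30 UTC.
1 April 2018 is a Sunday, so the first Monday is April 2 and the second is April 9.
1 September 2018 is a Saturday, so Sundays fall on 2, 9, 16, 23, 30; the last is September 30.
At the standard offset (UTC−05:00), 03:30 UTC − 5h = 22:30 Noresk Province standard time (rolling into the previous day, 25 March 2018).
The standard-time date in Noresk Province, March 25, 2018, does not fall between 9 April and 30 September, so daylight saving is not in effect and Noresk Province is at UTC−05:00.
03:30 UTC − 5h = 22:30 Noresk Province (rolling into the previous day, 25 March 2018).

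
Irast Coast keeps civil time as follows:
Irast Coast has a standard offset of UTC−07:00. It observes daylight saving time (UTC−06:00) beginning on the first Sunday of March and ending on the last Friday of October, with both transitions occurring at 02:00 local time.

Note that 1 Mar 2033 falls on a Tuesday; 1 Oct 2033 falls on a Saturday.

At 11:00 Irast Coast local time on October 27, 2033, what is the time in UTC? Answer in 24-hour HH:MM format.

17:00

1 March 2033 is a Tuesday, so the first Sunday is March 6.
1 October 2033 is a Saturday, so Fridays fall on 7, 14, 21, 28; the last is October 28.
October 27, 2033 falls between 6 March and 28 October, so daylight saving is in effect and Irast Coast is at UTC−06:00.
11:00 local + 6h = 17:00 UTC.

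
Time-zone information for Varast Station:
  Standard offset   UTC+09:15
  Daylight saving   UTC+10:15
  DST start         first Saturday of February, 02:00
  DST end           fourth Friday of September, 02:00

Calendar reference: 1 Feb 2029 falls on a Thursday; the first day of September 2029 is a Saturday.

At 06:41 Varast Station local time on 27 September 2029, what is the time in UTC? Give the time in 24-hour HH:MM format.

20:26

1 February 2029 is a Thursday, so the first Saturday is February 3.
1 September 2029 is a Saturday, so the first Friday is September 7 and the fourth is September 28.
27 September 2029 lies within the daylight-saving period (3 February – 28 September), so Varast Station is on daylight time, UTC+10:15.
06:41 local − 10h15m = 20:26 UTC (rolling into the previous day, 26 September 2029).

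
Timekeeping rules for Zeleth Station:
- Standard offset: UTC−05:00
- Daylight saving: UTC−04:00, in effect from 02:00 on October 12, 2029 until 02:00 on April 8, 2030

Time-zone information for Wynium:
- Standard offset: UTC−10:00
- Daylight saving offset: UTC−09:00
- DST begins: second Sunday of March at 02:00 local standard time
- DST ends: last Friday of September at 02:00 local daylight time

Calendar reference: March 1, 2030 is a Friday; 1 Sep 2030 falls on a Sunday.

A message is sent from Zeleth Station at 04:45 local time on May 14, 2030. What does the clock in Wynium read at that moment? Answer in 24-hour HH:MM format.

00:45

May 14, 2030 does not fall between 12 October 2029 and 8 April 2030, so daylight saving is not in effect and Zeleth Station is at UTC−05:00.
04:45 Zeleth Station + 5h = 09:45 UTC.
1 March 2030 is a Friday, so the first Sunday is March 3 and the second is March 10.
1 September 2030 is a Sunday, so Fridays fall on 6, 13, 20, 27; the last is September 27.
At the standard offset (UTC−10:00), 09:45 UTC − 10h = 23:45 Wynium standard time (rolling into the previous day, 13 May 2030).
Daylight saving runs 10 March – 27 September; the standard-time date in Wynium, May 13, 2030, is inside that window, so Wynium is at UTC−09:00.
09:45 UTC − 9h = 00:45 Wynium.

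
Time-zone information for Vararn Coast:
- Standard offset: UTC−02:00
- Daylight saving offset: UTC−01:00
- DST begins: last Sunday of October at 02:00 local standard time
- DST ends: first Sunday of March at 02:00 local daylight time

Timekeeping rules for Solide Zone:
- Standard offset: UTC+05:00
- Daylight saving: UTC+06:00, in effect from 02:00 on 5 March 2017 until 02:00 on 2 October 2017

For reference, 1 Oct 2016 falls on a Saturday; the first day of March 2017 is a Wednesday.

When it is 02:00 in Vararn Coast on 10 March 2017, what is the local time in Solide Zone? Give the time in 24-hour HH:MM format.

1 October 2016 is a Saturday, so Sundays fall on 2, 9, 16, 23, 30; the last is October 30.
1 March 2017 is a Wednesday, so the first Sunday is March 5.
10 March 2017 is outside the daylight-saving period (30 October 2016 – 5 March 2017), so Vararn Coast is on standard time, UTC−02:00.
02:00 Vararn Coast + 2h = 04:00 UTC.
At the standard offset (UTC+05:00), 04:00 UTC + 5h = 09:00 Solide Zone standard time.
The standard-time date in Solide Zone, 10 March 2017, lies within the daylight-saving period (5 March – 2 October), so Solide Zone is on daylight time, UTC+06:00.
04:00 UTC + 6h = 10:00 Solide Zone.

10:00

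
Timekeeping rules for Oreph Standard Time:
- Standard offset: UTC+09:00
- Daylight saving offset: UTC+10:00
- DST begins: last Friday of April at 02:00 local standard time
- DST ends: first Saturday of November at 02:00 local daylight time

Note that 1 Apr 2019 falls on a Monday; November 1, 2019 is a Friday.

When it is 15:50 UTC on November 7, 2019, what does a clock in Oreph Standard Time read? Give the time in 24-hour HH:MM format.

00:50

1 April 2019 is a Monday, so Fridays fall on 5, 12, 19, 26; the last is April 26.
1 November 2019 is a Friday, so the first Saturday is November 2.
At the standard offset (UTC+09:00), 15:50 UTC + 9h = 00:50 Oreph Standard Time standard time (rolling into the next day, 8 November 2019).
The standard-time date in Oreph Standard Time, November 8, 2019, does not fall between 26 April and 2 November, so daylight saving is not in effect and Oreph Standard Time is at UTC+09:00.
15:50 UTC + 9h = 00:50 local (rolling into the next day, 8 November 2019).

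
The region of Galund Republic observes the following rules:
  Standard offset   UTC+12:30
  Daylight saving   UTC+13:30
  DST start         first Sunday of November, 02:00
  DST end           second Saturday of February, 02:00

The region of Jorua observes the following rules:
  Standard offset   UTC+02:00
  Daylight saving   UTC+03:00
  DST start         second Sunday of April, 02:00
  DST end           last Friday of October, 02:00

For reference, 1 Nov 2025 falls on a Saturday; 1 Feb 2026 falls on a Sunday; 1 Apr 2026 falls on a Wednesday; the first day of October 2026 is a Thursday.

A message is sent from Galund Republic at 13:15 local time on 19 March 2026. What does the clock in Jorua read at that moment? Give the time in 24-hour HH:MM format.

02:45

1 November 2025 is a Saturday, so the first Sunday is November 2.
1 February 2026 is a Sunday, so the first Saturday is February 7 and the second is February 14.
Daylight saving runs 2 November 2025 – 14 February 2026; 19 March 2026 is outside that window, so Galund Republic is on standard time at UTC+12:30.
13:15 Galund Republic − 12h30m = 00:45 UTC.
1 April 2026 is a Wednesday, so the first Sunday is April 5 and the second is April 12.
1 October 2026 is a Thursday, so Fridays fall on 2, 9, 16, 23, 30; the last is October 30.
At the standard offset (UTC+02:00), 00:45 UTC + 2h = 02:45 Jorua standard time.
The standard-time date in Jorua, 19 March 2026, is outside the daylight-saving period (12 April – 30 October), so Jorua is on standard time, UTC+02:00.
00:45 UTC + 2h = 02:45 Jorua.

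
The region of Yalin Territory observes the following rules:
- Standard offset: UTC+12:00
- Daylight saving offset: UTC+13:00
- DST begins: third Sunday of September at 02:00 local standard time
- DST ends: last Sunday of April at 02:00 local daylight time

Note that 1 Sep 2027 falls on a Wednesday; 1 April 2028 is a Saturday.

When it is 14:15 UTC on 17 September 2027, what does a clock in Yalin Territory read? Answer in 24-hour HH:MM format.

02:15

1 September 2027 is a Wednesday, so the first Sunday is September 5 and the third is September 19.
1 April 2028 is a Saturday, so Sundays fall on 2, 9, 16, 23, 30; the last is April 30.
At the standard offset (UTC+12:00), 14:15 UTC + 12h = 02:15 Yalin Territory standard time (rolling into the next day, 18 September 2027).
Daylight saving runs 19 September 2027 – 30 April 2028; the standard-time date in Yalin Territory, 18 September 2027, is outside that window, so Yalin Territory is on standard time at UTC+12:00.
14:15 UTC + 12h = 02:15 local (rolling into the next day, 18 September 2027).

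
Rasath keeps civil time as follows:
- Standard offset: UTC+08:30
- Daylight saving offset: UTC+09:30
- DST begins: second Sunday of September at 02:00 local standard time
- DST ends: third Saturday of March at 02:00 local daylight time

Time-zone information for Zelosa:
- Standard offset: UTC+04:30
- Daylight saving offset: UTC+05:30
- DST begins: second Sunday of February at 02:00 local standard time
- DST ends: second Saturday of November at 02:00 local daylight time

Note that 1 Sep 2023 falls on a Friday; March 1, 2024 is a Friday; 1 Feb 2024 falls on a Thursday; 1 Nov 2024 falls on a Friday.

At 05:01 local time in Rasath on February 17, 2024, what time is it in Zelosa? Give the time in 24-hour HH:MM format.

01:01

1 September 2023 is a Friday, so the first Sunday is September 3 and the second is September 10.
1 March 2024 is a Friday, so the first Saturday is March 2 and the third is March 16.
February 17, 2024 lies within the daylight-saving period (10 September 2023 – 16 March 2024), so Rasath is on daylight time, UTC+09:30.
05:01 Rasath − 9h30m = 19:31 UTC (rolling into the previous day, 16 February 2024).
1 February 2024 is a Thursday, so the first Sunday is February 4 and the second is February 11.
1 November 2024 is a Friday, so the first Saturday is November 2 and the second is November 9.
At the standard offset (UTC+04:30), 19:31 UTC + 4h30m = 00:01 Zelosa standard time (rolling into the next day, 17 February 2024).
Daylight saving runs 11 February – 9 November; the standard-time date in Zelosa, February 17, 2024, is inside that window, so Zelosa is at UTC+05:30.
19:31 UTC + 5h30m = 01:01 Zelosa (rolling into the next day, 17 February 2024).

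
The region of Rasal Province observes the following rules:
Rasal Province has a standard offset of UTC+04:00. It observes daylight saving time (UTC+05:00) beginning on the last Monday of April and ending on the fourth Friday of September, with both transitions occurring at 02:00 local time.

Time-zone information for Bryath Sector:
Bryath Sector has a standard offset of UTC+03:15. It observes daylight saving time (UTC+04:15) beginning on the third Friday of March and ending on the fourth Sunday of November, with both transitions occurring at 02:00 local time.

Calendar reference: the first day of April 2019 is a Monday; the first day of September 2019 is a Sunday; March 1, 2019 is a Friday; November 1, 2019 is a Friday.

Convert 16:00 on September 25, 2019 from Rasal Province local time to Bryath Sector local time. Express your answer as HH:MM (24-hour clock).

15:15

1 April 2019 is a Monday, so Mondays fall on 1, 8, 15, 22, 29; the last is April 29.
1 September 2019 is a Sunday, so the first Friday is September 6 and the fourth is September 27.
Daylight saving runs 29 April – 27 September; September 25, 2019 is inside that window, so Rasal Province is at UTC+05:00.
16:00 Rasal Province − 5h = 11:00 UTC.
1 March 2019 is a Friday, so the first Friday is March 1 and the third is March 15.
1 November 2019 is a Friday, so the first Sunday is November 3 and the fourth is November 24.
At the standard offset (UTC+03:15), 11:00 UTC + 3h15m = 14:15 Bryath Sector standard time.
Daylight saving runs 15 March – 24 November; the standard-time date in Bryath Sector, September 25, 2019, is inside that window, so Bryath Sector is at UTC+04:15.
11:00 UTC + 4h15m = 15:15 Bryath Sector.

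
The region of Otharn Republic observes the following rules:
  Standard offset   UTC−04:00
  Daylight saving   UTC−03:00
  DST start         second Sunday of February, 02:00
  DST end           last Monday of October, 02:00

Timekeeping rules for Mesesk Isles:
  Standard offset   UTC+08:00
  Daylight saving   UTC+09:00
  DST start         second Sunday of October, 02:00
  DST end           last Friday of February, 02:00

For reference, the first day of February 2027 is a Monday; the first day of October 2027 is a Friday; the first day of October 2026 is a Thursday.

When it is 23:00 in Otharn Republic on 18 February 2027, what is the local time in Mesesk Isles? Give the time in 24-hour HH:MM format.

1 February 2027 is a Monday, so the first Sunday is February 7 and the second is February 14.
1 October 2027 is a Friday, so Mondays fall on 4, 11, 18, 25; the last is October 25.
Daylight saving runs 14 February – 25 October; 18 February 2027 is inside that window, so Otharn Republic is at UTC−03:00.
23:00 Otharn Republic + 3h = 02:00 UTC (rolling into the next day, 19 February 2027).
1 October 2026 is a Thursday, so the first Sunday is October 4 and the second is October 11.
1 February 2027 is a Monday, so Fridays fall on 5, 12, 19, 26; the last is February 26.
At the standard offset (UTC+08:00), 02:00 UTC + 8h = 10:00 Mesesk Isles standard time.
Daylight saving runs 11 October 2026 – 26 February 2027; the standard-time date in Mesesk Isles, 19 February 2027, is inside that window, so Mesesk Isles is at UTC+09:00.
02:00 UTC + 9h = 11:00 Mesesk Isles.

11:00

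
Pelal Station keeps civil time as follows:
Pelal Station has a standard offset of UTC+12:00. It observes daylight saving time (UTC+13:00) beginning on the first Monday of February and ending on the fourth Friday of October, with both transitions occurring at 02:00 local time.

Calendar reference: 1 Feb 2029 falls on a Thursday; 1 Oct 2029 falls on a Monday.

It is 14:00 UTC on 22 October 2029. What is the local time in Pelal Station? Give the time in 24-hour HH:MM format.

1 February 2029 is a Thursday, so the first Monday is February 5.
1 October 2029 is a Monday, so the first Friday is October 5 and the fourth is October 26.
At the standard offset (UTC+12:00), 14:00 UTC + 12h = 02:00 Pelal Station standard time (rolling into the next day, 23 October 2029).
Daylight saving runs 5 February – 26 October; the standard-time date in Pelal Station, 23 October 2029, is inside that window, so Pelal Station is at UTC+13:00.
14:00 UTC + 13h = 03:00 local (rolling into the next day, 23 October 2029).

03:00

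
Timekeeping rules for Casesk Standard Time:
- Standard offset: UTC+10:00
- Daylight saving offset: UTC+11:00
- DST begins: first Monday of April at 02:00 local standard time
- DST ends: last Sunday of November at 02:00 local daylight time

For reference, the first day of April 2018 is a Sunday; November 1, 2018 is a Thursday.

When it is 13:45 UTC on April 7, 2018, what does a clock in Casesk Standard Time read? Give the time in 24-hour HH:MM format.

00:45

1 April 2018 is a Sunday, so the first Monday is April 2.
1 November 2018 is a Thursday, so Sundays fall on 4, 11, 18, 25; the last is November 25.
At the standard offset (UTC+10:00), 13:45 UTC + 10h = 23:45 Casesk Standard Time standard time.
The standard-time date in Casesk Standard Time, April 7, 2018, lies within the daylight-saving period (2 April – 25 November), so Casesk Standard Time is on daylight time, UTC+11:00.
13:45 UTC + 11h = 00:45 local (rolling into the next day, 8 April 2018).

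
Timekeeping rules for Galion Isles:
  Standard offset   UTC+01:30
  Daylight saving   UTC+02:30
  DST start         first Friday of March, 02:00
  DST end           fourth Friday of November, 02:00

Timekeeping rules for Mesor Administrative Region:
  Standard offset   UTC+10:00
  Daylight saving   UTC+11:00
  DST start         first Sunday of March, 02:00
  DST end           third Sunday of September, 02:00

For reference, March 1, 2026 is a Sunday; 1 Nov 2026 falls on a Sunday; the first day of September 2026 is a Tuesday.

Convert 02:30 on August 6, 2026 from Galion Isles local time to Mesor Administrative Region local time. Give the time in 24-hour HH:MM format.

1 March 2026 is a Sunday, so the first Friday is March 6.
1 November 2026 is a Sunday, so the first Friday is November 6 and the fourth is November 27.
Daylight saving runs 6 March – 27 November; August 6, 2026 is inside that window, so Galion Isles is at UTC+02:30.
02:30 Galion Isles − 2h30m = 00:00 UTC.
1 March 2026 is a Sunday, so the first Sunday is March 1.
1 September 2026 is a Tuesday, so the first Sunday is September 6 and the third is September 20.
At the standard offset (UTC+10:00), 00:00 UTC + 10h = 10:00 Mesor Administrative Region standard time.
The standard-time date in Mesor Administrative Region, August 6, 2026, falls between 1 March and 20 September, so daylight saving is in effect and Mesor Administrative Region is at UTC+11:00.
00:00 UTC + 11h = 11:00 Mesor Administrative Region.

11:00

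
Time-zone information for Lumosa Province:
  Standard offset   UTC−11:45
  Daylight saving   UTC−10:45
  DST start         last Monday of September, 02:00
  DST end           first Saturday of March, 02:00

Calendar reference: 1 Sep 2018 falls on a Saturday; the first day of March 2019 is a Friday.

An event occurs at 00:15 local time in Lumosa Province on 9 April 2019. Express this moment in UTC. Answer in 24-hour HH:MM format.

12:00

1 September 2018 is a Saturday, so Mondays fall on 3, 10, 17, 24; the last is September 24.
1 March 2019 is a Friday, so the first Saturday is March 2.
9 April 2019 is outside the daylight-saving period (24 September 2018 – 2 March 2019), so Lumosa Province is on standard time, UTC−11:45.
00:15 local + 11h45m = 12:00 UTC.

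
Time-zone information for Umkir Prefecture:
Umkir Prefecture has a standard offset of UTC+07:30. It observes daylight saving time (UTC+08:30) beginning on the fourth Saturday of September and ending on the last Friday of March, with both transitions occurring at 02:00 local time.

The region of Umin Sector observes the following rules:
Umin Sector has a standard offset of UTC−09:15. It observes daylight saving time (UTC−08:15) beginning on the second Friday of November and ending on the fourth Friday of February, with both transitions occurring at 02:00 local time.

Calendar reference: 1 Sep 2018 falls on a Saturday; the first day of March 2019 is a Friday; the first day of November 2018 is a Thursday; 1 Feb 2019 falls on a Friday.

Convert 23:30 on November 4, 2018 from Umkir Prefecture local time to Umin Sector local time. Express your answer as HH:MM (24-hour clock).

1 September 2018 is a Saturday, so the first Saturday is September 1 and the fourth is September 22.
1 March 2019 is a Friday, so Fridays fall on 1, 8, 15, 22, 29; the last is March 29.
November 4, 2018 falls between 22 September 2018 and 29 March 2019, so daylight saving is in effect and Umkir Prefecture is at UTC+08:30.
23:30 Umkir Prefecture − 8h30m = 15:00 UTC.
1 November 2018 is a Thursday, so the first Friday is November 2 and the second is November 9.
1 February 2019 is a Friday, so the first Friday is February 1 and the fourth is February 22.
At the standard offset (UTC−09:15), 15:00 UTC − 9h15m = 05:45 Umin Sector standard time.
Daylight saving runs 9 November 2018 – 22 February 2019; the standard-time date in Umin Sector, November 4, 2018, is outside that window, so Umin Sector is on standard time at UTC−09:15.
15:00 UTC − 9h15m = 05:45 Umin Sector.

05:45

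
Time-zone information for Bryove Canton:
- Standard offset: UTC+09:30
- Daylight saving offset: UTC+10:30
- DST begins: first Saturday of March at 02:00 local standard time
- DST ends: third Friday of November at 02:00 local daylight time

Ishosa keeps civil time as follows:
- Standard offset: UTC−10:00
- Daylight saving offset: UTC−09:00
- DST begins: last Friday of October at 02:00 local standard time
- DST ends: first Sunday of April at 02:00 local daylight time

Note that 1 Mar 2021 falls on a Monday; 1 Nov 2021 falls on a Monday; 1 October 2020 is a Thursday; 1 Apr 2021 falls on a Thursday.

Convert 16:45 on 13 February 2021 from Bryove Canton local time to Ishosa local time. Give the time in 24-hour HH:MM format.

1 March 2021 is a Monday, so the first Saturday is March 6.
1 November 2021 is a Monday, so the first Friday is November 5 and the third is November 19.
13 February 2021 is outside the daylight-saving period (6 March – 19 November), so Bryove Canton is on standard time, UTC+09:30.
16:45 Bryove Canton − 9h30m = 07:15 UTC.
1 October 2020 is a Thursday, so Fridays fall on 2, 9, 16, 23, 30; the last is October 30.
1 April 2021 is a Thursday, so the first Sunday is April 4.
At the standard offset (UTC−10:00), 07:15 UTC − 10h = 21:15 Ishosa standard time (rolling into the previous day, 12 February 2021).
The standard-time date in Ishosa, 12 February 2021, lies within the daylight-saving period (30 October 2020 – 4 April 2021), so Ishosa is on daylight time, UTC−09:00.
07:15 UTC − 9h = 22:15 Ishosa (rolling into the previous day, 12 February 2021).

22:15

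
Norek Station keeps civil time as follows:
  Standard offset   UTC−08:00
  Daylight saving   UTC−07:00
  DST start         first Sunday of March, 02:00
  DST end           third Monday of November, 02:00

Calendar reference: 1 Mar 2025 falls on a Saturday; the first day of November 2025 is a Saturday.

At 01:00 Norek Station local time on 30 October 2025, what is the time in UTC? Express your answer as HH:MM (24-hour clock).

08:00

1 March 2025 is a Saturday, so the first Sunday is March 2.
1 November 2025 is a Saturday, so the first Monday is November 3 and the third is November 17.
Daylight saving runs 2 March – 17 November; 30 October 2025 is inside that window, so Norek Station is at UTC−07:00.
01:00 local + 7h = 08:00 UTC.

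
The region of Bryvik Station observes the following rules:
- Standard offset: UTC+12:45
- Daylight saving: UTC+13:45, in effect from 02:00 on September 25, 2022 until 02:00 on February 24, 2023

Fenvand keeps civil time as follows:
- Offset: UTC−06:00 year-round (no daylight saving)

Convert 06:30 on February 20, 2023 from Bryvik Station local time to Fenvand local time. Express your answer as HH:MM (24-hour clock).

February 20, 2023 falls between 25 September 2022 and 24 February 2023, so daylight saving is in effect and Bryvik Station is at UTC+13:45.
06:30 Bryvik Station − 13h45m = 16:45 UTC (rolling into the previous day, 19 February 2023).
Fenvand stays on UTC−06:00 all year.
16:45 UTC − 6h = 10:45 Fenvand.

10:45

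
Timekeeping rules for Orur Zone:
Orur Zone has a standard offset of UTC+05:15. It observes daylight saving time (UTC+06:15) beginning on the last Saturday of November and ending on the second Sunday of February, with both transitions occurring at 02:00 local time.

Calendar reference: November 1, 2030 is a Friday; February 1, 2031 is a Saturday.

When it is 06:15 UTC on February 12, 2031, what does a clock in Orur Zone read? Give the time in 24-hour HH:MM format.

11:30

1 November 2030 is a Friday, so Saturdays fall on 2, 9, 16, 23, 30; the last is November 30.
1 February 2031 is a Saturday, so the first Sunday is February 2 and the second is February 9.
At the standard offset (UTC+05:15), 06:15 UTC + 5h15m = 11:30 Orur Zone standard time.
Daylight saving runs 30 November 2030 – 9 February 2031; the standard-time date in Orur Zone, February 12, 2031, is outside that window, so Orur Zone is on standard time at UTC+05:15.
06:15 UTC + 5h15m = 11:30 local.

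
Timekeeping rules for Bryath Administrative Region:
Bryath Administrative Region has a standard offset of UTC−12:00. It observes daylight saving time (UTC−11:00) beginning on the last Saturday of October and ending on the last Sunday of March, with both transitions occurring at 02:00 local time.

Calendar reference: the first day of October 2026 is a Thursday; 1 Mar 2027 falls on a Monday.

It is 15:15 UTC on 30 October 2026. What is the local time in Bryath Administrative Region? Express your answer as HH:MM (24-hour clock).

03:15

1 October 2026 is a Thursday, so Saturdays fall on 3, 10, 17, 24, 31; the last is October 31.
1 March 2027 is a Monday, so Sundays fall on 7, 14, 21, 28; the last is March 28.
At the standard offset (UTC−12:00), 15:15 UTC − 12h = 03:15 Bryath Administrative Region standard time.
The standard-time date in Bryath Administrative Region, 30 October 2026, does not fall between 31 October 2026 and 28 March 2027, so daylight saving is not in effect and Bryath Administrative Region is at UTC−12:00.
15:15 UTC − 12h = 03:15 local.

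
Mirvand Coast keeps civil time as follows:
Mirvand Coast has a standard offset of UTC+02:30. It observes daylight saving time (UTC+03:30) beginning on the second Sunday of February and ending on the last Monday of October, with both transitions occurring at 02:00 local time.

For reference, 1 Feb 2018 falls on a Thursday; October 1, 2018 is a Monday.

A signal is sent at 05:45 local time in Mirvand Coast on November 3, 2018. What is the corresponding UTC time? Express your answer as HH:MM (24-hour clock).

1 February 2018 is a Thursday, so the first Sunday is February 4 and the second is February 11.
1 October 2018 is a Monday, so Mondays fall on 1, 8, 15, 22, 29; the last is October 29.
November 3, 2018 does not fall between 11 February and 29 October, so daylight saving is not in effect and Mirvand Coast is at UTC+02:30.
05:45 local − 2h30m = 03:15 UTC.

03:15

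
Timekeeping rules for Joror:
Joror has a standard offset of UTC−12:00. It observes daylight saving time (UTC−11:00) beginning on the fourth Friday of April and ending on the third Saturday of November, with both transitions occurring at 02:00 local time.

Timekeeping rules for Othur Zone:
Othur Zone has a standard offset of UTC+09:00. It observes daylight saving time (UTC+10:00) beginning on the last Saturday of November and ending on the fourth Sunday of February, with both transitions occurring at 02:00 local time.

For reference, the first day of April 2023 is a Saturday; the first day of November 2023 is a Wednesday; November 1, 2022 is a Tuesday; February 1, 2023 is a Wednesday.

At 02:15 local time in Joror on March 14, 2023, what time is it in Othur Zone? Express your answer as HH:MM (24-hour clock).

23:15

1 April 2023 is a Saturday, so the first Friday is April 7 and the fourth is April 28.
1 November 2023 is a Wednesday, so the first Saturday is November 4 and the third is November 18.
Daylight saving runs 28 April – 18 November; March 14, 2023 is outside that window, so Joror is on standard time at UTC−12:00.
02:15 Joror + 12h = 14:15 UTC.
1 November 2022 is a Tuesday, so Saturdays fall on 5, 12, 19, 26; the last is November 26.
1 February 2023 is a Wednesday, so the first Sunday is February 5 and the fourth is February 26.
At the standard offset (UTC+09:00), 14:15 UTC + 9h = 23:15 Othur Zone standard time.
Daylight saving runs 26 November 2022 – 26 February 2023; the standard-time date in Othur Zone, March 14, 2023, is outside that window, so Othur Zone is on standard time at UTC+09:00.
14:15 UTC + 9h = 23:15 Othur Zone.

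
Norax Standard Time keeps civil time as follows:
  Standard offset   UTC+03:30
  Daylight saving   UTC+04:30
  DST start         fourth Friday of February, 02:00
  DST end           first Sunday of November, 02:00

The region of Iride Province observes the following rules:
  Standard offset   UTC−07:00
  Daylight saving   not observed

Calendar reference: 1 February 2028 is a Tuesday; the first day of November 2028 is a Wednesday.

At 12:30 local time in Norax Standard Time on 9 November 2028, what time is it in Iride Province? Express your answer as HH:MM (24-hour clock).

1 February 2028 is a Tuesday, so the first Friday is February 4 and the fourth is February 25.
1 November 2028 is a Wednesday, so the first Sunday is November 5.
9 November 2028 does not fall between 25 February and 5 November, so daylight saving is not in effect and Norax Standard Time is at UTC+03:30.
12:30 Norax Standard Time − 3h30m = 09:00 UTC.
Iride Province has no daylight saving, so its offset is UTC−07:00 year-round.
09:00 UTC − 7h = 02:00 Iride Province.

02:00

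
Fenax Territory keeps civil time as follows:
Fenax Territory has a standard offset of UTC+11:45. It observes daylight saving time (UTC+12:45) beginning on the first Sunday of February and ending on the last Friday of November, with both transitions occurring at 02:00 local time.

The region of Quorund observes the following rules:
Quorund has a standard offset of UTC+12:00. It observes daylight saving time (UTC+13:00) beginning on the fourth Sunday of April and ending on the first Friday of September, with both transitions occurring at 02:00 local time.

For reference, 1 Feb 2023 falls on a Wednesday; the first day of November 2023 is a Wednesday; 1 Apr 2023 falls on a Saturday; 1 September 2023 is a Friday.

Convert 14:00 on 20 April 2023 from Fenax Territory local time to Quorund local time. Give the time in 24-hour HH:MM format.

13:15

1 February 2023 is a Wednesday, so the first Sunday is February 5.
1 November 2023 is a Wednesday, so Fridays fall on 3, 10, 17, 24; the last is November 24.
20 April 2023 lies within the daylight-saving period (5 February – 24 November), so Fenax Territory is on daylight time, UTC+12:45.
14:00 Fenax Territory − 12h45m = 01:15 UTC.
1 April 2023 is a Saturday, so the first Sunday is April 2 and the fourth is April 23.
1 September 2023 is a Friday, so the first Friday is September 1.
At the standard offset (UTC+12:00), 01:15 UTC + 12h = 13:15 Quorund standard time.
Daylight saving runs 23 April – 1 September; the standard-time date in Quorund, 20 April 2023, is outside that window, so Quorund is on standard time at UTC+12:00.
01:15 UTC + 12h = 13:15 Quorund.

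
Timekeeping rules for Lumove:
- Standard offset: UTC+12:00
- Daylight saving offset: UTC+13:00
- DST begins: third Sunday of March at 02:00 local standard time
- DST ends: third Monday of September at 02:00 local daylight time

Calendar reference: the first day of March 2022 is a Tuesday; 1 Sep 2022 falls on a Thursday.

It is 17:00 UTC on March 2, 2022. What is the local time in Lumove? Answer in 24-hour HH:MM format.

1 March 2022 is a Tuesday, so the first Sunday is March 6 and the third is March 20.
1 September 2022 is a Thursday, so the first Monday is September 5 and the third is September 19.
At the standard offset (UTC+12:00), 17:00 UTC + 12h = 05:00 Lumove standard time (rolling into the next day, 3 March 2022).
The standard-time date in Lumove, March 3, 2022, does not fall between 20 March and 19 September, so daylight saving is not in effect and Lumove is at UTC+12:00.
17:00 UTC + 12h = 05:00 local (rolling into the next day, 3 March 2022).

05:00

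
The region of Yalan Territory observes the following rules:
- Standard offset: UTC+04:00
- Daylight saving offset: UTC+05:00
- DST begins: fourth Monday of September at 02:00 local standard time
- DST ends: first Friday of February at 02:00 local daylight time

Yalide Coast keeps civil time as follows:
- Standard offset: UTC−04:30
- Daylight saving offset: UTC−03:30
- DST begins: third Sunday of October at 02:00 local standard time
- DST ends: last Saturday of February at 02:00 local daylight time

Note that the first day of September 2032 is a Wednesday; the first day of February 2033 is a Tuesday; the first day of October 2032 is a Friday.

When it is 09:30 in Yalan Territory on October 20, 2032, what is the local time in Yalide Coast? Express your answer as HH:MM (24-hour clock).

1 September 2032 is a Wednesday, so the first Monday is September 6 and the fourth is September 27.
1 February 2033 is a Tuesday, so the first Friday is February 4.
Daylight saving runs 27 September 2032 – 4 February 2033; October 20, 2032 is inside that window, so Yalan Territory is at UTC+05:00.
09:30 Yalan Territory − 5h = 04:30 UTC.
1 October 2032 is a Friday, so the first Sunday is October 3 and the third is October 17.
1 February 2033 is a Tuesday, so Saturdays fall on 5, 12, 19, 26; the last is February 26.
At the standard offset (UTC−04:30), 04:30 UTC − 4h30m = 00:00 Yalide Coast standard time.
Daylight saving runs 17 October 2032 – 26 February 2033; the standard-time date in Yalide Coast, October 20, 2032, is inside that window, so Yalide Coast is at UTC−03:30.
04:30 UTC − 3h30m = 01:00 Yalide Coast.

01:00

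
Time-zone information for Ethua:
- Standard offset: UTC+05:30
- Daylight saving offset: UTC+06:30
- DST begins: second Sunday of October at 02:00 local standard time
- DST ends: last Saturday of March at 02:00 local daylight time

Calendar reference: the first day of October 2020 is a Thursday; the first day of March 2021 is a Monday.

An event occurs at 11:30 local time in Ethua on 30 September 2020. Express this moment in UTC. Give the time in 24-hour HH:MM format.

1 October 2020 is a Thursday, so the first Sunday is October 4 and the second is October 11.
1 March 2021 is a Monday, so Saturdays fall on 6, 13, 20, 27; the last is March 27.
Daylight saving runs 11 October 2020 – 27 March 2021; 30 September 2020 is outside that window, so Ethua is on standard time at UTC+05:30.
11:30 local − 5h30m = 06:00 UTC.

06:00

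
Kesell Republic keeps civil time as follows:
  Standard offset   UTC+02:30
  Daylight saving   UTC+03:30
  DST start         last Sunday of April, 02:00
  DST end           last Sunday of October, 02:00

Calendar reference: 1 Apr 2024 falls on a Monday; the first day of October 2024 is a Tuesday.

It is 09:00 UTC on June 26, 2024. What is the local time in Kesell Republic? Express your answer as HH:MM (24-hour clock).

1 April 2024 is a Monday, so Sundays fall on 7, 14, 21, 28; the last is April 28.
1 October 2024 is a Tuesday, so Sundays fall on 6, 13, 20, 27; the last is October 27.
At the standard offset (UTC+02:30), 09:00 UTC + 2h30m = 11:30 Kesell Republic standard time.
The standard-time date in Kesell Republic, June 26, 2024, falls between 28 April and 27 October, so daylight saving is in effect and Kesell Republic is at UTC+03:30.
09:00 UTC + 3h30m = 12:30 local.

12:30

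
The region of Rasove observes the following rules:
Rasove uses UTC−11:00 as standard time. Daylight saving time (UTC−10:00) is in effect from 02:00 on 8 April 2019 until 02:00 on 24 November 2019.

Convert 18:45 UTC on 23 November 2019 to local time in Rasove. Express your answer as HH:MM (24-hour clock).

At the standard offset (UTC−11:00), 18:45 UTC − 11h = 07:45 Rasove standard time.
The standard-time date in Rasove, 23 November 2019, falls between 8 April and 24 November, so daylight saving is in effect and Rasove is at UTC−10:00.
18:45 UTC − 10h = 08:45 local.

08:45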